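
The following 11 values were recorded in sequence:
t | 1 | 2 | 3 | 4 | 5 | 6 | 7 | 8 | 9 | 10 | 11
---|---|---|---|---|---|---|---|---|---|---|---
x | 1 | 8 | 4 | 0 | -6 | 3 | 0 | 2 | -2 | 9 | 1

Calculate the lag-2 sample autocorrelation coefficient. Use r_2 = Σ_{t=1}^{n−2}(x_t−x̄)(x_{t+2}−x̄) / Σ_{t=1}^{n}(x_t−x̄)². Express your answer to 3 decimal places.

Mean x̄ = (1 + 8 + 4 + 0 − 6 + 3 + 0 + 2 − 2 + 9 + 1)/11 = 1.8182
Numerator Σ_{t=1}^{9}(x_t−x̄)(x_{t+2}−x̄) = -6.4298
Denominator Σ(x_t−x̄)² = 179.6364
r_2 = -6.4298 / 179.6364 = -0.036

-0.036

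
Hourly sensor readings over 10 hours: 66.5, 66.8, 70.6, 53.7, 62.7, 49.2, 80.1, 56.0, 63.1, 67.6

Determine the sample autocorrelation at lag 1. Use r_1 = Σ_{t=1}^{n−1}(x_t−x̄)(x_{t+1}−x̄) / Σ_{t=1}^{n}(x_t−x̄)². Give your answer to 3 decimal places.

-0.523

Mean x̄ = (66.5 + 66.8 + 70.6 + 53.7 + 62.7 + 49.2 + 80.1 + 56.0 + 63.1 + 67.6)/10 = 63.6300
Numerator Σ_{t=1}^{9}(x_t−x̄)(x_{t+1}−x̄) = -376.7529
Denominator Σ(x_t−x̄)² = 720.0810
r_1 = -376.7529 / 720.0810 = -0.523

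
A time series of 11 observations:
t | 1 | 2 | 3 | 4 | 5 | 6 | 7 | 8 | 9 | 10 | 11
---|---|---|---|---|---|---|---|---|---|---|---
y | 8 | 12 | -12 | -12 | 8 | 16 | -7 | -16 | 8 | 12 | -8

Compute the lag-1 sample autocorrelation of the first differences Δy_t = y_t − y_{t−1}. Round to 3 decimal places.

-0.044

First differences Δy: 4, -24, 0, 20, 8, -23, -9, 24, 4, -20
Mean of differences = -1.6000
Numerator Σ(Δy_t−Δȳ)(Δy_{t+1}−Δȳ) = -115.5600
Denominator Σ(Δy_t−Δȳ)² = 2632.4000
r_1(Δy) = -115.5600 / 2632.4000 = -0.044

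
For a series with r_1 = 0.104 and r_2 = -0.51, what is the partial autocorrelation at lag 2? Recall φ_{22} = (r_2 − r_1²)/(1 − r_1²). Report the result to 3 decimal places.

-0.527

φ_{22} = (r_2 − r_1²) / (1 − r_1²)
r_1² = (0.104)² = 0.010816
Numerator = -0.51 − 0.0108 = -0.5208; denominator = 1 − 0.0108 = 0.9892
φ_{22} = -0.5208 / 0.9892 = -0.527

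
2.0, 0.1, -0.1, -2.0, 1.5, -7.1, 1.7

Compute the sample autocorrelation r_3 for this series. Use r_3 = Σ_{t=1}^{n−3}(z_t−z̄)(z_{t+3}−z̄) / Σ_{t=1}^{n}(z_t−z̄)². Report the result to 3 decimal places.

Mean z̄ = (2.0 + 0.1 − 0.1 − 2.0 + 1.5 − 7.1 + 1.7)/7 = -0.5571
Deviations from mean: 2.5571, 0.6571, 0.4571, -1.4429, 2.0571, -6.5429, 2.2571
Σ(z_t−z̄)(z_{t+3}−z̄) = (-3.6896) + (1.3518) + (-2.9910) + (-3.2567) = -8.5855
Denominator Σ(z_t−z̄)² = 61.3971
r_3 = -8.5855 / 61.3971 = -0.140

-0.140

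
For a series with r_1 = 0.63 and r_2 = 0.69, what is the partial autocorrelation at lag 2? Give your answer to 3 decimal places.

φ_{22} = (r_2 − r_1²) / (1 − r_1²)
r_1² = (0.63)² = 0.3969
Numerator = 0.69 − 0.3969 = 0.2931; denominator = 1 − 0.3969 = 0.6031
φ_{22} = 0.2931 / 0.6031 = 0.486

0.486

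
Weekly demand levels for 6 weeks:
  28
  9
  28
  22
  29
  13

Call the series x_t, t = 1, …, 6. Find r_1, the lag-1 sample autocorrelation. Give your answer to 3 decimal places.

Mean x̄ = (28 + 9 + 28 + 22 + 29 + 13)/6 = 21.5000
Deviations from mean: 6.5000, -12.5000, 6.5000, 0.5000, 7.5000, -8.5000
Numerator Σ_{t=1}^{5}(x_t−x̄)(x_{t+1}−x̄) = -219.2500
Denominator Σ(x_t−x̄)² = 369.5000
r_1 = -219.2500 / 369.5000 = -0.593

-0.593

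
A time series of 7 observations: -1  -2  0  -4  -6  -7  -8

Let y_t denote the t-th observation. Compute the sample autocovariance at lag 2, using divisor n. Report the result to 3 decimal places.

1.714

Mean ȳ = (-1 − 2 + 0 − 4 − 6 − 7 − 8)/7 = -4.0000
Σ_{t=1}^{5}(y_t−ȳ)(y_{t+2}−ȳ) = 12.0000
γ_2 = 12.0000 / 7 = 1.714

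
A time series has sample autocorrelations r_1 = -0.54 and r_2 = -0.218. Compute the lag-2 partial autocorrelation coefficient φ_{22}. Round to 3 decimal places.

-0.719

φ_{22} = (r_2 − r_1²) / (1 − r_1²)
r_1² = (-0.54)² = 0.2916
Numerator = -0.218 − 0.2916 = -0.5096; denominator = 1 − 0.2916 = 0.7084
φ_{22} = -0.5096 / 0.7084 = -0.719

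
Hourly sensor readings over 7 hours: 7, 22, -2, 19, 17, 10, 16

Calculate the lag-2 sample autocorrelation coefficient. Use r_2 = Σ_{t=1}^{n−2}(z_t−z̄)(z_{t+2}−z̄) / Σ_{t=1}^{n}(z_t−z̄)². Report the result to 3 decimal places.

Mean z̄ = (7 + 22 − 2 + 19 + 17 + 10 + 16)/7 = 12.7143
Numerator Σ_{t=1}^{5}(z_t−z̄)(z_{t+2}−z̄) = 76.4082
Denominator Σ(z_t−z̄)² = 411.4286
r_2 = 76.4082 / 411.4286 = 0.186

0.186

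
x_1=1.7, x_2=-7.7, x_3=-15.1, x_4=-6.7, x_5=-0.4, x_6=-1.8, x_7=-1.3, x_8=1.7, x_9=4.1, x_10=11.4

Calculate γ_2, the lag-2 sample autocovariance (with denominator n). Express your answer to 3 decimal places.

Mean x̄ = (1.7 − 7.7 − 15.1 − 6.7 − 0.4 − 1.8 − 1.3 + 1.7 + 4.1 + 11.4)/10 = -1.4100
Σ_{t=1}^{8}(x_t−x̄)(x_{t+2}−x̄) = 18.2778
γ_2 = 18.2778 / 10 = 1.828

1.828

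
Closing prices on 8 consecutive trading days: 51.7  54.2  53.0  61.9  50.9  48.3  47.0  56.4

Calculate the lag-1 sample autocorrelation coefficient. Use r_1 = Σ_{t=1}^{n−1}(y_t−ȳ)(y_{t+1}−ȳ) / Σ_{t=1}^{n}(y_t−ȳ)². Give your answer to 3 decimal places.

Mean ȳ = (51.7 + 54.2 + 53.0 + 61.9 + 50.9 + 48.3 + 47.0 + 56.4)/8 = 52.9250
Deviations from mean: -1.2250, 1.2750, 0.0750, 8.9750, -2.0250, -4.6250, -5.9250, 3.4750
Numerator Σ_{t=1}^{7}(y_t−ȳ)(y_{t+1}−ȳ) = -2.7881
Denominator Σ(y_t−ȳ)² = 156.3550
r_1 = -2.7881 / 156.3550 = -0.018

-0.018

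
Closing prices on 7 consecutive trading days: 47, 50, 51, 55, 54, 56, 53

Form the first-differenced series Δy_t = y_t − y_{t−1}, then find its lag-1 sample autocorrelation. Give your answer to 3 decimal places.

First differences Δy: 3, 1, 4, -1, 2, -3
Mean of differences = 1.0000
Numerator Σ(Δy_t−Δȳ)(Δy_{t+1}−Δȳ) = -12.0000
Denominator Σ(Δy_t−Δȳ)² = 34.0000
r_1(Δy) = -12.0000 / 34.0000 = -0.353

-0.353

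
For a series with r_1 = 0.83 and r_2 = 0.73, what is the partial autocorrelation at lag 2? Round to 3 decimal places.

φ_{22} = (r_2 − r_1²) / (1 − r_1²)
r_1² = (0.83)² = 0.6889
Numerator = 0.73 − 0.6889 = 0.0411; denominator = 1 − 0.6889 = 0.3111
φ_{22} = 0.0411 / 0.3111 = 0.132

0.132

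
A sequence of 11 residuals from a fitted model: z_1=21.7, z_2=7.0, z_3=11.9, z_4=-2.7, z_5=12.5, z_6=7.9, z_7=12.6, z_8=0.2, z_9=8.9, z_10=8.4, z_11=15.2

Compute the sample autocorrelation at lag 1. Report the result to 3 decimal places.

Mean z̄ = (21.7 + 7.0 + 11.9 − 2.7 + 12.5 + 7.9 + 12.6 + 0.2 + 8.9 + 8.4 + 15.2)/11 = 9.4182
Numerator Σ_{t=1}^{10}(z_t−z̄)(z_{t+1}−z̄) = -142.5449
Denominator Σ(z_t−z̄)² = 451.3364
r_1 = -142.5449 / 451.3364 = -0.316

-0.316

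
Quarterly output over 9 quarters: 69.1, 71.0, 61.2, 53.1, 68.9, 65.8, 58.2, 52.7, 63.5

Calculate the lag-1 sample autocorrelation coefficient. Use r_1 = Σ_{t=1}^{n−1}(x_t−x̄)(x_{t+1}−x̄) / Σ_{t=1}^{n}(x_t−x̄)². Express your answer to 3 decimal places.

0.099

Mean x̄ = (69.1 + 71.0 + 61.2 + 53.1 + 68.9 + 65.8 + 58.2 + 52.7 + 63.5)/9 = 62.6111
Numerator Σ_{t=1}^{8}(x_t−x̄)(x_{t+1}−x̄) = 37.1010
Denominator Σ(x_t−x̄)² = 373.1289
r_1 = 37.1010 / 373.1289 = 0.099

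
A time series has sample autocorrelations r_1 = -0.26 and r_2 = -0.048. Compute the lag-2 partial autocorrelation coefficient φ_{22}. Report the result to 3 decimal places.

-0.124

φ_{22} = (r_2 − r_1²) / (1 − r_1²)
r_1² = (-0.26)² = 0.0676
Numerator = -0.048 − 0.0676 = -0.1156; denominator = 1 − 0.0676 = 0.9324
φ_{22} = -0.1156 / 0.9324 = -0.124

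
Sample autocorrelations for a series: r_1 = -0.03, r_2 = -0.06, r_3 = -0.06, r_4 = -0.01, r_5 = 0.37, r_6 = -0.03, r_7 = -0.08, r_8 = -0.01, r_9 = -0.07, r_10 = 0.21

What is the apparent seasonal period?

The largest autocorrelation is r_5 = 0.37, with a weaker echo at lag 10 (0.21); the remaining lags stay at or below -0.01.
The dominant spike at lag 5 indicates a seasonal period of 5.

5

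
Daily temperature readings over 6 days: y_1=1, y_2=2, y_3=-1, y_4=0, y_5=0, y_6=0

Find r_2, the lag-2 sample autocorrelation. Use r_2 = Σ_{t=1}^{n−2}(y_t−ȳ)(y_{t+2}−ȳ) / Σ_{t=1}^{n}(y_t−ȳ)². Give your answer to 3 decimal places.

-0.167

Mean ȳ = (1 + 2 − 1 + 0 + 0 + 0)/6 = 0.3333
Numerator Σ_{t=1}^{4}(y_t−ȳ)(y_{t+2}−ȳ) = -0.8889
Denominator Σ(y_t−ȳ)² = 5.3333
r_2 = -0.8889 / 5.3333 = -0.167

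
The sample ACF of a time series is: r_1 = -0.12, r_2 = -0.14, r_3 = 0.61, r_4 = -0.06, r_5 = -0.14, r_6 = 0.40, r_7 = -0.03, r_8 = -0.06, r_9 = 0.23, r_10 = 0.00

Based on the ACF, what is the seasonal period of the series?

The largest autocorrelation is r_3 = 0.61, with weaker echoes at lags 6 (0.40) and 9 (0.23); the remaining lags stay at or below 0.00.
The dominant spike at lag 3 indicates a seasonal period of 3.

3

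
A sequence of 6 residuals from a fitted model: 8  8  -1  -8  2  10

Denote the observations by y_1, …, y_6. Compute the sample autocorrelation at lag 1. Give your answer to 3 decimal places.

Mean ȳ = (8 + 8 − 1 − 8 + 2 + 10)/6 = 3.1667
Numerator Σ_{t=1}^{5}(y_t−ȳ)(y_{t+1}−ȳ) = 54.8056
Denominator Σ(y_t−ȳ)² = 236.8333
r_1 = 54.8056 / 236.8333 = 0.231

0.231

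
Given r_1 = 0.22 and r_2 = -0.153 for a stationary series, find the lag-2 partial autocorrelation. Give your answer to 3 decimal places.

-0.212

φ_{22} = (r_2 − r_1²) / (1 − r_1²)
r_1² = (0.22)² = 0.0484
Numerator = -0.153 − 0.0484 = -0.2014; denominator = 1 − 0.0484 = 0.9516
φ_{22} = -0.2014 / 0.9516 = -0.212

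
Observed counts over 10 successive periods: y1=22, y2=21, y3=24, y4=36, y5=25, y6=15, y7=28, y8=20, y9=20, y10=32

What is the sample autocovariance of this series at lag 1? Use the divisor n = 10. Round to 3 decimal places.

Mean ȳ = (22 + 21 + 24 + 36 + 25 + 15 + 28 + 20 + 20 + 32)/10 = 24.3000
Σ_{t=1}^{9}(y_t−ȳ)(y_{t+1}−ȳ) = -58.1900
γ_1 = -58.1900 / 10 = -5.819

-5.819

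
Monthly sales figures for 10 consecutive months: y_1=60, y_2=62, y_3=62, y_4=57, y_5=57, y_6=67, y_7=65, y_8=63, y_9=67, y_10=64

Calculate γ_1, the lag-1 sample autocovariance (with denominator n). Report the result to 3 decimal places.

3.124

Mean ȳ = (60 + 62 + 62 + 57 + 57 + 67 + 65 + 63 + 67 + 64)/10 = 62.4000
Σ_{t=1}^{9}(y_t−ȳ)(y_{t+1}−ȳ) = 31.2400
γ_1 = 31.2400 / 10 = 3.124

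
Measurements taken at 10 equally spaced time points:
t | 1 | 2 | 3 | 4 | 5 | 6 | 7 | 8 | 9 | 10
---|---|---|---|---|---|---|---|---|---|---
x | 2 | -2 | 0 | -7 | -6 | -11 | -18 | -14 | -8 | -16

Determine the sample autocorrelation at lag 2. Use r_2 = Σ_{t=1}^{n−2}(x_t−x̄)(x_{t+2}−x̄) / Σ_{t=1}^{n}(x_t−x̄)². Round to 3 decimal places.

0.350

Mean x̄ = (2 − 2 + 0 − 7 − 6 − 11 − 18 − 14 − 8 − 16)/10 = -8.0000
Numerator Σ_{t=1}^{8}(x_t−x̄)(x_{t+2}−x̄) = 145.0000
Denominator Σ(x_t−x̄)² = 414.0000
r_2 = 145.0000 / 414.0000 = 0.350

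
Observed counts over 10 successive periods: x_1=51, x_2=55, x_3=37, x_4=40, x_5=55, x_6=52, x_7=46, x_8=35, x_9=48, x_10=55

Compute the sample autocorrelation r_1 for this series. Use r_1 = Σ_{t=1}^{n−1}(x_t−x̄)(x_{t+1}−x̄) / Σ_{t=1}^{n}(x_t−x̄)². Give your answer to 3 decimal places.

Mean x̄ = (51 + 55 + 37 + 40 + 55 + 52 + 46 + 35 + 48 + 55)/10 = 47.4000
Numerator Σ_{t=1}^{9}(x_t−x̄)(x_{t+1}−x̄) = 12.0400
Denominator Σ(x_t−x̄)² = 526.4000
r_1 = 12.0400 / 526.4000 = 0.023

0.023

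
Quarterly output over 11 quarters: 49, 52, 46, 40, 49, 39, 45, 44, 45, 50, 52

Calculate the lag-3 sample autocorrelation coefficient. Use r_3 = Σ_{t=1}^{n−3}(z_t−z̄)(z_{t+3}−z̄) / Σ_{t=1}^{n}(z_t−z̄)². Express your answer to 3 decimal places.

-0.019

Mean z̄ = (49 + 52 + 46 + 40 + 49 + 39 + 45 + 44 + 45 + 50 + 52)/11 = 46.4545
Numerator Σ_{t=1}^{8}(z_t−z̄)(z_{t+3}−z̄) = -3.7107
Denominator Σ(z_t−z̄)² = 194.7273
r_3 = -3.7107 / 194.7273 = -0.019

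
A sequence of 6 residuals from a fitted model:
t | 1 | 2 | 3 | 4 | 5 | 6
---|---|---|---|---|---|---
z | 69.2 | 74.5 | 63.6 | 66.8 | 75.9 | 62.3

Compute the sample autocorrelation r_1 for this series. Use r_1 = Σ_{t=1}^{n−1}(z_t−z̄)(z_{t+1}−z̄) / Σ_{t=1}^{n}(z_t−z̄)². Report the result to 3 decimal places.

-0.492

Mean z̄ = (69.2 + 74.5 + 63.6 + 66.8 + 75.9 + 62.3)/6 = 68.7167
Numerator Σ_{t=1}^{5}(z_t−z̄)(z_{t+1}−z̄) = -76.8503
Denominator Σ(z_t−z̄)² = 156.3083
r_1 = -76.8503 / 156.3083 = -0.492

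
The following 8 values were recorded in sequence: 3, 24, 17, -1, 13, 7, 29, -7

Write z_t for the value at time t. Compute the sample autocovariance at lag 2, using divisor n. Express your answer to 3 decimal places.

-4.910

Mean z̄ = (3 + 24 + 17 − 1 + 13 + 7 + 29 − 7)/8 = 10.6250
Deviations: -7.6250, 13.3750, 6.3750, -11.6250, 2.3750, -3.6250, 18.3750, -17.6250
Σ_{t=1}^{6}(z_t−z̄)(z_{t+2}−z̄) = -39.2813
γ_2 = -39.2813 / 8 = -4.910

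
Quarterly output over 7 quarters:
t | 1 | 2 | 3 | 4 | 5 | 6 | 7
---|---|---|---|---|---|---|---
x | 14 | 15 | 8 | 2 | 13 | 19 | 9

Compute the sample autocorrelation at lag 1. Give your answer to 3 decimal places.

0.043

Mean x̄ = (14 + 15 + 8 + 2 + 13 + 19 + 9)/7 = 11.4286
Deviations from mean: 2.5714, 3.5714, -3.4286, -9.4286, 1.5714, 7.5714, -2.4286
Σ(x_t−x̄)(x_{t+1}−x̄) = (9.1837) + (-12.2449) + (32.3265) + (-14.8163) + (11.8980) + (-18.3878) = 7.9592
Denominator Σ(x_t−x̄)² = 185.7143
r_1 = 7.9592 / 185.7143 = 0.043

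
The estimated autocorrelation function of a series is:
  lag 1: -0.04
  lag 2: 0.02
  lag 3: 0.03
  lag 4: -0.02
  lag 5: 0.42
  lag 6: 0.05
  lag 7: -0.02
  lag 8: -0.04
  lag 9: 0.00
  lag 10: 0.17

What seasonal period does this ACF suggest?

The largest autocorrelation is r_5 = 0.42, with a weaker echo at lag 10 (0.17); the remaining lags stay at or below 0.05.
The dominant spike at lag 5 indicates a seasonal period of 5.

5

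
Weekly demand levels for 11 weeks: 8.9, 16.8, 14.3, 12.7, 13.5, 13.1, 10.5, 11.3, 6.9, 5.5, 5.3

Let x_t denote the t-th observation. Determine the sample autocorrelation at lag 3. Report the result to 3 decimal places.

Mean x̄ = (8.9 + 16.8 + 14.3 + 12.7 + 13.5 + 13.1 + 10.5 + 11.3 + 6.9 + 5.5 + 5.3)/11 = 10.8000
Numerator Σ_{t=1}^{8}(x_t−x̄)(x_{t+3}−x̄) = 11.2900
Denominator Σ(x_t−x̄)² = 141.9400
r_3 = 11.2900 / 141.9400 = 0.080

0.080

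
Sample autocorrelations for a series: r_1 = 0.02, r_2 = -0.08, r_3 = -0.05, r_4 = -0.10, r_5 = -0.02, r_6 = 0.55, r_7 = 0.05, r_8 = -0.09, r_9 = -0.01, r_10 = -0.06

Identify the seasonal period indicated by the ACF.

The largest autocorrelation is r_6 = 0.55; the remaining lags stay at or below 0.05.
The dominant spike at lag 6 indicates a seasonal period of 6.

6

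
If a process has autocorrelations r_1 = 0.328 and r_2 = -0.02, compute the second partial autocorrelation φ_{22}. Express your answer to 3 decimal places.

-0.143

φ_{22} = (r_2 − r_1²) / (1 − r_1²)
r_1² = (0.328)² = 0.107584
Numerator = -0.02 − 0.1076 = -0.1276; denominator = 1 − 0.1076 = 0.8924
φ_{22} = -0.1276 / 0.8924 = -0.143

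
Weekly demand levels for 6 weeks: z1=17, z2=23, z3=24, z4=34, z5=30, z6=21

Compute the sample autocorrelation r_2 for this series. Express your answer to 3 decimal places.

Mean z̄ = (17 + 23 + 24 + 34 + 30 + 21)/6 = 24.8333
Deviations from mean: -7.8333, -1.8333, -0.8333, 9.1667, 5.1667, -3.8333
Numerator Σ_{t=1}^{4}(z_t−z̄)(z_{t+2}−z̄) = -49.7222
Denominator Σ(z_t−z̄)² = 190.8333
r_2 = -49.7222 / 190.8333 = -0.261

-0.261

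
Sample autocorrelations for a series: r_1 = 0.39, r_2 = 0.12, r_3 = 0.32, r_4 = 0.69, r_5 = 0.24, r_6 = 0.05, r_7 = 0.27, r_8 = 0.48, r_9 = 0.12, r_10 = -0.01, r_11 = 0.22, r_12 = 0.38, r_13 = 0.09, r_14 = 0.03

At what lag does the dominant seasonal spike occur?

The largest autocorrelation is r_4 = 0.69, with a weaker echo at lag 8 (0.48); the remaining lags stay at or below 0.39. The elevated value at lag 1 (0.39), dropping to 0.12 at lag 2, reflects decaying short-term dependence rather than seasonality.
The dominant spike at lag 4 indicates a seasonal period of 4.

4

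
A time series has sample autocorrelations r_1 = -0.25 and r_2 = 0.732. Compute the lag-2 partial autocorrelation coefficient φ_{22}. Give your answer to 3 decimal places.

0.714

φ_{22} = (r_2 − r_1²) / (1 − r_1²)
r_1² = (-0.25)² = 0.0625
Numerator = 0.732 − 0.0625 = 0.6695; denominator = 1 − 0.0625 = 0.9375
φ_{22} = 0.6695 / 0.9375 = 0.714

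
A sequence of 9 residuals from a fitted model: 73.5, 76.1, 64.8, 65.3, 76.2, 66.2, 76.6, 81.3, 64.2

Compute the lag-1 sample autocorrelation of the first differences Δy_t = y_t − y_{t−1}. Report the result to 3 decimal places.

-0.352

First differences Δy: 2.6, -11.3, 0.5, 10.9, -10.0, 10.4, 4.7, -17.1
Mean of differences = -1.1625
Numerator Σ(Δy_t−Δȳ)(Δy_{t+1}−Δȳ) = -269.3764
Denominator Σ(Δy_t−Δȳ)² = 765.3588
r_1(Δy) = -269.3764 / 765.3588 = -0.352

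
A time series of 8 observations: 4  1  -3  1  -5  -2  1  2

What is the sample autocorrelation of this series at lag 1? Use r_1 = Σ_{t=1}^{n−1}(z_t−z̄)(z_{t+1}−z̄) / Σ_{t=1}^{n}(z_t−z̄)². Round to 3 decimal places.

Mean z̄ = (4 + 1 − 3 + 1 − 5 − 2 + 1 + 2)/8 = -0.1250
Deviations from mean: 4.1250, 1.1250, -2.8750, 1.1250, -4.8750, -1.8750, 1.1250, 2.1250
Numerator Σ_{t=1}^{7}(z_t−z̄)(z_{t+1}−z̄) = 2.1094
Denominator Σ(z_t−z̄)² = 60.8750
r_1 = 2.1094 / 60.8750 = 0.035

0.035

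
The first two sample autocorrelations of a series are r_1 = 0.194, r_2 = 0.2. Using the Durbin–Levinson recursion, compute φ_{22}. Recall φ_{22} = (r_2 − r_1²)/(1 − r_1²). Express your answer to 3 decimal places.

φ_{22} = (r_2 − r_1²) / (1 − r_1²)
r_1² = (0.194)² = 0.037636
Numerator = 0.2 − 0.0376 = 0.1624; denominator = 1 − 0.0376 = 0.9624
φ_{22} = 0.1624 / 0.9624 = 0.169

0.169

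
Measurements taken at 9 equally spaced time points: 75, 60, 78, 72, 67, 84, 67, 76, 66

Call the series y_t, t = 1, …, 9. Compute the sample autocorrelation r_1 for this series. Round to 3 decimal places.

Mean ȳ = (75 + 60 + 78 + 72 + 67 + 84 + 67 + 76 + 66)/9 = 71.6667
Numerator Σ_{t=1}^{8}(y_t−ȳ)(y_{t+1}−ȳ) = -272.1111
Denominator Σ(y_t−ȳ)² = 434.0000
r_1 = -272.1111 / 434.0000 = -0.627

-0.627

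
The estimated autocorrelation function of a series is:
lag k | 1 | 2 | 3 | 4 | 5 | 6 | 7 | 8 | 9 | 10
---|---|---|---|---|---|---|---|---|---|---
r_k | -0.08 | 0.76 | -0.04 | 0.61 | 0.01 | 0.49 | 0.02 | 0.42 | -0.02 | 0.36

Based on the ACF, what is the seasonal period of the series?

2

The largest autocorrelation is r_2 = 0.76, with weaker echoes at lags 4 (0.61), 6 (0.49), 8 (0.42) and 10 (0.36); the remaining lags stay at or below 0.02.
The dominant spike at lag 2 indicates a seasonal period of 2.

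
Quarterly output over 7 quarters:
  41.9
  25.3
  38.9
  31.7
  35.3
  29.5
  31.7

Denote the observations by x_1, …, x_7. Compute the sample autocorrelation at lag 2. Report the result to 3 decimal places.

Mean x̄ = (41.9 + 25.3 + 38.9 + 31.7 + 35.3 + 29.5 + 31.7)/7 = 33.4714
Deviations from mean: 8.4286, -8.1714, 5.4286, -1.7714, 1.8286, -3.9714, -1.7714
Σ(x_t−x̄)(x_{t+2}−x̄) = (45.7551) + (14.4751) + (9.9265) + (7.0351) + (-3.2392) = 73.9527
Denominator Σ(x_t−x̄)² = 192.6743
r_2 = 73.9527 / 192.6743 = 0.384

0.384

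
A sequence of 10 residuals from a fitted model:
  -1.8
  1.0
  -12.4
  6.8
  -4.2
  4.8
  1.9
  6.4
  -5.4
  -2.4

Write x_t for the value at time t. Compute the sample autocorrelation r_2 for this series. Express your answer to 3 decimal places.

Mean x̄ = (-1.8 + 1.0 − 12.4 + 6.8 − 4.2 + 4.8 + 1.9 + 6.4 − 5.4 − 2.4)/10 = -0.5300
Numerator Σ_{t=1}^{8}(x_t−x̄)(x_{t+2}−x̄) = 112.1472
Denominator Σ(x_t−x̄)² = 321.6010
r_2 = 112.1472 / 321.6010 = 0.349

0.349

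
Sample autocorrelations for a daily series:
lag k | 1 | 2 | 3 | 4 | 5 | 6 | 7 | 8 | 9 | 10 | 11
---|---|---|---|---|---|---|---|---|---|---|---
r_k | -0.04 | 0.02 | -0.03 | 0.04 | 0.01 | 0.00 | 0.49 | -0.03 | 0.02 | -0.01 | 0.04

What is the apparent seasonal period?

The largest autocorrelation is r_7 = 0.49; the remaining lags stay at or below 0.04.
The dominant spike at lag 7 indicates a seasonal period of 7.

7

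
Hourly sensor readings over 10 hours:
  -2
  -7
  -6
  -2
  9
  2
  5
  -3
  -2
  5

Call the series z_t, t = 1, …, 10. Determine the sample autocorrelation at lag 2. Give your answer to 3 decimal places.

Mean z̄ = (-2 − 7 − 6 − 2 + 9 + 2 + 5 − 3 − 2 + 5)/10 = -0.1000
Numerator Σ_{t=1}^{8}(z_t−z̄)(z_{t+2}−z̄) = -17.5200
Denominator Σ(z_t−z̄)² = 240.9000
r_2 = -17.5200 / 240.9000 = -0.073

-0.073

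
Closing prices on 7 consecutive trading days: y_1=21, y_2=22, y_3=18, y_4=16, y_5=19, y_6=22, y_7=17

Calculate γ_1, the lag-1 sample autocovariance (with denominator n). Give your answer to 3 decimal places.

Mean ȳ = (21 + 22 + 18 + 16 + 19 + 22 + 17)/7 = 19.2857
Deviations: 1.7143, 2.7143, -1.2857, -3.2857, -0.2857, 2.7143, -2.2857
Σ_{t=1}^{6}(y_t−ȳ)(y_{t+1}−ȳ) = -0.6531
γ_1 = -0.6531 / 7 = -0.093

-0.093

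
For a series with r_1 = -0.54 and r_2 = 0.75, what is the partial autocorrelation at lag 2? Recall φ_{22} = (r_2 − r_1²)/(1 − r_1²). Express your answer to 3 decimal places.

0.647

φ_{22} = (r_2 − r_1²) / (1 − r_1²)
r_1² = (-0.54)² = 0.2916
Numerator = 0.75 − 0.2916 = 0.4584; denominator = 1 − 0.2916 = 0.7084
φ_{22} = 0.4584 / 0.7084 = 0.647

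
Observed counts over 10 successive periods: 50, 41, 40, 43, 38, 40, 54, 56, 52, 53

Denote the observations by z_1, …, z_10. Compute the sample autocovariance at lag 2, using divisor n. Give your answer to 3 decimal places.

5.352

Mean z̄ = (50 + 41 + 40 + 43 + 38 + 40 + 54 + 56 + 52 + 53)/10 = 46.7000
Σ_{t=1}^{8}(z_t−z̄)(z_{t+2}−z̄) = 53.5200
γ_2 = 53.5200 / 10 = 5.352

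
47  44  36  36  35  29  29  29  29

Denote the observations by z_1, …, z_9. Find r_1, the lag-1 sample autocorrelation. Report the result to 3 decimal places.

Mean z̄ = (47 + 44 + 36 + 36 + 35 + 29 + 29 + 29 + 29)/9 = 34.8889
Numerator Σ_{t=1}^{8}(z_t−z̄)(z_{t+1}−z̄) = 225.2099
Denominator Σ(z_t−z̄)² = 370.8889
r_1 = 225.2099 / 370.8889 = 0.607

0.607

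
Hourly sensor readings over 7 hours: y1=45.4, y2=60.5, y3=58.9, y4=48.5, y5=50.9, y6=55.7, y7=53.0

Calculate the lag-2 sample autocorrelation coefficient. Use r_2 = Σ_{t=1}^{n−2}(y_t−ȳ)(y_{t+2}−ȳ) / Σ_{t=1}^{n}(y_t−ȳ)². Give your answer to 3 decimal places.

Mean ȳ = (45.4 + 60.5 + 58.9 + 48.5 + 50.9 + 55.7 + 53.0)/7 = 53.2714
Deviations from mean: -7.8714, 7.2286, 5.6286, -4.7714, -2.3714, 2.4286, -0.2714
Numerator Σ_{t=1}^{5}(y_t−ȳ)(y_{t+2}−ȳ) = -103.0873
Denominator Σ(y_t−ȳ)² = 180.2543
r_2 = -103.0873 / 180.2543 = -0.572

-0.572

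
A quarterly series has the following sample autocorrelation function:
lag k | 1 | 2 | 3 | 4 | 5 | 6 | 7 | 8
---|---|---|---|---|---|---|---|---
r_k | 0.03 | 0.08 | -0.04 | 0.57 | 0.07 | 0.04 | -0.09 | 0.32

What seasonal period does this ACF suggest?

The largest autocorrelation is r_4 = 0.57, with a weaker echo at lag 8 (0.32); the remaining lags stay at or below 0.08.
The dominant spike at lag 4 indicates a seasonal period of 4.

4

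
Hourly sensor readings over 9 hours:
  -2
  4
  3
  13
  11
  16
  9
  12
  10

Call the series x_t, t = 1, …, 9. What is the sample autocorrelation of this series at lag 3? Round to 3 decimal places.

Mean x̄ = (-2 + 4 + 3 + 13 + 11 + 16 + 9 + 12 + 10)/9 = 8.4444
Σ(x_t−x̄)(x_{t+3}−x̄) = (-47.5802) + (-11.3580) + (-41.1358) + (2.5309) + (9.0864) + (11.7531) = -76.7037
Denominator Σ(x_t−x̄)² = 258.2222
r_3 = -76.7037 / 258.2222 = -0.297

-0.297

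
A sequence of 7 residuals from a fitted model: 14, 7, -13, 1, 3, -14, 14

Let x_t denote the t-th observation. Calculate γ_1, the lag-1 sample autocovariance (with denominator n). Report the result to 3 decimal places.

-30.930

Mean x̄ = (14 + 7 − 13 + 1 + 3 − 14 + 14)/7 = 1.7143
Σ_{t=1}^{6}(x_t−x̄)(x_{t+1}−x̄) = -216.5102
γ_1 = -216.5102 / 7 = -30.930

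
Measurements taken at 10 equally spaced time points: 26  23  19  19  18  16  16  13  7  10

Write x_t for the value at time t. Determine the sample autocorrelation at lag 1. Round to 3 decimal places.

Mean x̄ = (26 + 23 + 19 + 19 + 18 + 16 + 16 + 13 + 7 + 10)/10 = 16.7000
Numerator Σ_{t=1}^{9}(x_t−x̄)(x_{t+1}−x̄) = 184.4100
Denominator Σ(x_t−x̄)² = 292.1000
r_1 = 184.4100 / 292.1000 = 0.631

0.631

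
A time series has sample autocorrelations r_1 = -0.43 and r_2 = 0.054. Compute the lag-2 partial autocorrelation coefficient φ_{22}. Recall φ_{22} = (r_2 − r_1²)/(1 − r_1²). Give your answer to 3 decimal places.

φ_{22} = (r_2 − r_1²) / (1 − r_1²)
r_1² = (-0.43)² = 0.1849
Numerator = 0.054 − 0.1849 = -0.1309; denominator = 1 − 0.1849 = 0.8151
φ_{22} = -0.1309 / 0.8151 = -0.161

-0.161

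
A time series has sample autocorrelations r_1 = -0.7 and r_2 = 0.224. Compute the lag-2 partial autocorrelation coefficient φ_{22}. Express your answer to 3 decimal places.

-0.522

φ_{22} = (r_2 − r_1²) / (1 − r_1²)
r_1² = (-0.7)² = 0.49
Numerator = 0.224 − 0.4900 = -0.2660; denominator = 1 − 0.4900 = 0.5100
φ_{22} = -0.2660 / 0.5100 = -0.522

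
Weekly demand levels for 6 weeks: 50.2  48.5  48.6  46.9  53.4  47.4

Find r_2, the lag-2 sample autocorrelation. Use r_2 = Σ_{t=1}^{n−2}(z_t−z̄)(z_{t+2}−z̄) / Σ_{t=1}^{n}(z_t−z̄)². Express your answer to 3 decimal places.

0.090

Mean z̄ = (50.2 + 48.5 + 48.6 + 46.9 + 53.4 + 47.4)/6 = 49.1667
Σ(z_t−z̄)(z_{t+2}−z̄) = (-0.5856) + (1.5111) + (-2.3989) + (4.0044) = 2.5311
Denominator Σ(z_t−z̄)² = 28.0133
r_2 = 2.5311 / 28.0133 = 0.090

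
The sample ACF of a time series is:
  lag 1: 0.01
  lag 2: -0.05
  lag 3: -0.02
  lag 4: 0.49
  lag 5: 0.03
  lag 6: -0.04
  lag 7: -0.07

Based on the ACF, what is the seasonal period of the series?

4

The largest autocorrelation is r_4 = 0.49; the remaining lags stay at or below 0.03.
The dominant spike at lag 4 indicates a seasonal period of 4.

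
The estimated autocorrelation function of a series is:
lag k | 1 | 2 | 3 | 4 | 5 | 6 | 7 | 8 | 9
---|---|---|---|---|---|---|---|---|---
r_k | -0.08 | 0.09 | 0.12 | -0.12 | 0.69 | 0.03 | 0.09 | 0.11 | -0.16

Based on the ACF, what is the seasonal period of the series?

5

The largest autocorrelation is r_5 = 0.69; the remaining lags stay at or below 0.12.
The dominant spike at lag 5 indicates a seasonal period of 5.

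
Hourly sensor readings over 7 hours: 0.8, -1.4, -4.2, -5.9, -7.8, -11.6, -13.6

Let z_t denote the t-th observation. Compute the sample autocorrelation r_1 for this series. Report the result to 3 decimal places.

Mean z̄ = (0.8 − 1.4 − 4.2 − 5.9 − 7.8 − 11.6 − 13.6)/7 = -6.2429
Numerator Σ_{t=1}^{6}(z_t−z̄)(z_{t+1}−z̄) = 91.9224
Denominator Σ(z_t−z̄)² = 162.5971
r_1 = 91.9224 / 162.5971 = 0.565

0.565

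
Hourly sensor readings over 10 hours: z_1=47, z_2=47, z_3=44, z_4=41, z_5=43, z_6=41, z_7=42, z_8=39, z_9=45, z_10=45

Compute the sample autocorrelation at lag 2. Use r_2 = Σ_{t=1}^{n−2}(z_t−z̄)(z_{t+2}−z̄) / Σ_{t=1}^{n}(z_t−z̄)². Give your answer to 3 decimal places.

0.014

Mean z̄ = (47 + 47 + 44 + 41 + 43 + 41 + 42 + 39 + 45 + 45)/10 = 43.4000
Numerator Σ_{t=1}^{8}(z_t−z̄)(z_{t+2}−z̄) = 0.8800
Denominator Σ(z_t−z̄)² = 64.4000
r_2 = 0.8800 / 64.4000 = 0.014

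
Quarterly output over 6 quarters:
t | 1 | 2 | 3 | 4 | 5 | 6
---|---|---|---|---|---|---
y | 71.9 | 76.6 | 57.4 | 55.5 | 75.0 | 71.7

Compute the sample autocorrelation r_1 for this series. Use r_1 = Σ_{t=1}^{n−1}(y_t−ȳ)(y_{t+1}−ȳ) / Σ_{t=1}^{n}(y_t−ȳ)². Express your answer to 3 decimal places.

Mean ȳ = (71.9 + 76.6 + 57.4 + 55.5 + 75.0 + 71.7)/6 = 68.0167
Deviations from mean: 3.8833, 8.5833, -10.6167, -12.5167, 6.9833, 3.6833
Σ(y_t−ȳ)(y_{t+1}−ȳ) = (33.3319) + (-91.1264) + (132.8853) + (-87.4081) + (25.7219) = 13.4047
Denominator Σ(y_t−ȳ)² = 420.4683
r_1 = 13.4047 / 420.4683 = 0.032

0.032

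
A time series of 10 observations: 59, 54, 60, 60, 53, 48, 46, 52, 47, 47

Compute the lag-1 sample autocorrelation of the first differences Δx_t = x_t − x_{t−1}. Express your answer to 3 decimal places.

-0.207

First differences Δx: -5, 6, 0, -7, -5, -2, 6, -5, 0
Mean of differences = -1.3333
Numerator Σ(Δx_t−Δx̄)(Δx_{t+1}−Δx̄) = -38.1111
Denominator Σ(Δx_t−Δx̄)² = 184.0000
r_1(Δx) = -38.1111 / 184.0000 = -0.207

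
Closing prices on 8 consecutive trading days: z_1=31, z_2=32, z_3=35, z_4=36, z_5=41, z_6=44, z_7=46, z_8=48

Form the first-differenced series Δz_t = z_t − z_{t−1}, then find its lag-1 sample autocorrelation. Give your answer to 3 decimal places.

First differences Δz: 1, 3, 1, 5, 3, 2, 2
Mean of differences = 2.4286
Numerator Σ(Δz_t−Δz̄)(Δz_{t+1}−Δz̄) = -3.8980
Denominator Σ(Δz_t−Δz̄)² = 11.7143
r_1(Δz) = -3.8980 / 11.7143 = -0.333

-0.333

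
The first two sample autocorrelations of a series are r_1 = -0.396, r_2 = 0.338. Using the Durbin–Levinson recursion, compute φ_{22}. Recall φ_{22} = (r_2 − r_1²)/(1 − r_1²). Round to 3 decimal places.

φ_{22} = (r_2 − r_1²) / (1 − r_1²)
r_1² = (-0.396)² = 0.156816
Numerator = 0.338 − 0.1568 = 0.1812; denominator = 1 − 0.1568 = 0.8432
φ_{22} = 0.1812 / 0.8432 = 0.215

0.215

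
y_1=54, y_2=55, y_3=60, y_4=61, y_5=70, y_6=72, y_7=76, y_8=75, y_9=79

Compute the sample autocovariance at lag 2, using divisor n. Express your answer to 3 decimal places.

31.936

Mean ȳ = (54 + 55 + 60 + 61 + 70 + 72 + 76 + 75 + 79)/9 = 66.8889
Σ_{t=1}^{7}(y_t−ȳ)(y_{t+2}−ȳ) = 287.4198
γ_2 = 287.4198 / 9 = 31.936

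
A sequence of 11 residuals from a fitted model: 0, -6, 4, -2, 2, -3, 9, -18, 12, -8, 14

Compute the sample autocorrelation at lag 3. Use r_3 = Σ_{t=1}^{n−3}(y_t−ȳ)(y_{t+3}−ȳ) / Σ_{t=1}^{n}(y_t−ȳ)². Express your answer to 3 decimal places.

Mean ȳ = (0 − 6 + 4 − 2 + 2 − 3 + 9 − 18 + 12 − 8 + 14)/11 = 0.3636
Numerator Σ_{t=1}^{8}(y_t−ȳ)(y_{t+3}−ȳ) = -434.0331
Denominator Σ(y_t−ȳ)² = 876.5455
r_3 = -434.0331 / 876.5455 = -0.495

-0.495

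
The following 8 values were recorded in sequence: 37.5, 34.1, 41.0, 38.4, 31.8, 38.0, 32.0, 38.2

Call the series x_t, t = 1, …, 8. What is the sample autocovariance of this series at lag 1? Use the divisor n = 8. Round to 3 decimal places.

-4.439

Mean x̄ = (37.5 + 34.1 + 41.0 + 38.4 + 31.8 + 38.0 + 32.0 + 38.2)/8 = 36.3750
Σ_{t=1}^{7}(x_t−x̄)(x_{t+1}−x̄) = -35.5081
γ_1 = -35.5081 / 8 = -4.439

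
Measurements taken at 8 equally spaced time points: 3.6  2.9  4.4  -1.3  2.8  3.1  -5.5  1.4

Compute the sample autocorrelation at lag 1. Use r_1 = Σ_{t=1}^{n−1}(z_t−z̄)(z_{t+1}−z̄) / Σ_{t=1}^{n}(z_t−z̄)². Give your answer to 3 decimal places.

-0.176

Mean z̄ = (3.6 + 2.9 + 4.4 − 1.3 + 2.8 + 3.1 − 5.5 + 1.4)/8 = 1.4250
Deviations from mean: 2.1750, 1.4750, 2.9750, -2.7250, 1.3750, 1.6750, -6.9250, -0.0250
Numerator Σ_{t=1}^{7}(z_t−z̄)(z_{t+1}−z̄) = -13.3806
Denominator Σ(z_t−z̄)² = 75.8350
r_1 = -13.3806 / 75.8350 = -0.176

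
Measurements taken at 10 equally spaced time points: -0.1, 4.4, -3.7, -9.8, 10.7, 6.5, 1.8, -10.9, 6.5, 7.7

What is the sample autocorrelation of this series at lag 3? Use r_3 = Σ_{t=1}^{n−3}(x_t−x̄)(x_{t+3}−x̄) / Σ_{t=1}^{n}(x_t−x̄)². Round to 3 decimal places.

Mean x̄ = (-0.1 + 4.4 − 3.7 − 9.8 + 10.7 + 6.5 + 1.8 − 10.9 + 6.5 + 7.7)/10 = 1.3100
Numerator Σ_{t=1}^{7}(x_t−x̄)(x_{t+3}−x̄) = -71.3503
Denominator Σ(x_t−x̄)² = 492.2690
r_3 = -71.3503 / 492.2690 = -0.145

-0.145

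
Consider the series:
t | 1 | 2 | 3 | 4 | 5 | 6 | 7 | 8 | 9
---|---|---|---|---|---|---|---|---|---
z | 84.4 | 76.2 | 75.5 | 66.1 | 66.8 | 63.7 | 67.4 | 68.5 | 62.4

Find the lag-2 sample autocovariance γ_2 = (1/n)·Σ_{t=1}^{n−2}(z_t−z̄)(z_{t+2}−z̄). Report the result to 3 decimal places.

11.185

Mean z̄ = (84.4 + 76.2 + 75.5 + 66.1 + 66.8 + 63.7 + 67.4 + 68.5 + 62.4)/9 = 70.1111
Σ_{t=1}^{7}(z_t−z̄)(z_{t+2}−z̄) = 100.6620
γ_2 = 100.6620 / 9 = 11.185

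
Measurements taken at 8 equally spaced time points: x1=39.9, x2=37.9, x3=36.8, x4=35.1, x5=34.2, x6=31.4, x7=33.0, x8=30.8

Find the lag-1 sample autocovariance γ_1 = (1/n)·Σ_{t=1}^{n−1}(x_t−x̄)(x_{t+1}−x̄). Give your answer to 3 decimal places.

4.727

Mean x̄ = (39.9 + 37.9 + 36.8 + 35.1 + 34.2 + 31.4 + 33.0 + 30.8)/8 = 34.8875
Deviations: 5.0125, 3.0125, 1.9125, 0.2125, -0.6875, -3.4875, -1.8875, -4.0875
Σ_{t=1}^{7}(x_t−x̄)(x_{t+1}−x̄) = 37.8173
γ_1 = 37.8173 / 8 = 4.727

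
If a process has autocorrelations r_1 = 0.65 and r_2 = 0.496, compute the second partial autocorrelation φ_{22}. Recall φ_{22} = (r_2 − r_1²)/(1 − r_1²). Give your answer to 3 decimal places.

φ_{22} = (r_2 − r_1²) / (1 − r_1²)
r_1² = (0.65)² = 0.4225
Numerator = 0.496 − 0.4225 = 0.0735; denominator = 1 − 0.4225 = 0.5775
φ_{22} = 0.0735 / 0.5775 = 0.127

0.127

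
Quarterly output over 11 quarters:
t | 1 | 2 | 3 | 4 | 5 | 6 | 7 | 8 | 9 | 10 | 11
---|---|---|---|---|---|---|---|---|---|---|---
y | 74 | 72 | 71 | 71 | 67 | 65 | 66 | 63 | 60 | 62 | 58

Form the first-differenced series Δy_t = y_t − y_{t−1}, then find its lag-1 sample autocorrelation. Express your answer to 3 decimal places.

First differences Δy: -2, -1, 0, -4, -2, 1, -3, -3, 2, -4
Mean of differences = -1.6000
Numerator Σ(Δy_t−Δȳ)(Δy_{t+1}−Δȳ) = -18.5600
Denominator Σ(Δy_t−Δȳ)² = 38.4000
r_1(Δy) = -18.5600 / 38.4000 = -0.483

-0.483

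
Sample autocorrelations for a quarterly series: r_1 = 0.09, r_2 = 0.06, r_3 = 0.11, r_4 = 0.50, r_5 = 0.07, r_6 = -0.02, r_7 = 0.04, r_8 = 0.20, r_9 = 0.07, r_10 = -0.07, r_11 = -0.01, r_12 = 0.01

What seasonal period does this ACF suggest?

The largest autocorrelation is r_4 = 0.50, with a weaker echo at lag 8 (0.20); the remaining lags stay at or below 0.11.
The dominant spike at lag 4 indicates a seasonal period of 4.

4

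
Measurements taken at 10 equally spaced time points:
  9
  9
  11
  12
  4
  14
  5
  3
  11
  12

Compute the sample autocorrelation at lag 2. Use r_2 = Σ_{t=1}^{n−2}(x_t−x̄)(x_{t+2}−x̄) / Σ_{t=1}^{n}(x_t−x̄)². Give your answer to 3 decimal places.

-0.242

Mean x̄ = (9 + 9 + 11 + 12 + 4 + 14 + 5 + 3 + 11 + 12)/10 = 9.0000
Numerator Σ_{t=1}^{8}(x_t−x̄)(x_{t+2}−x̄) = -31.0000
Denominator Σ(x_t−x̄)² = 128.0000
r_2 = -31.0000 / 128.0000 = -0.242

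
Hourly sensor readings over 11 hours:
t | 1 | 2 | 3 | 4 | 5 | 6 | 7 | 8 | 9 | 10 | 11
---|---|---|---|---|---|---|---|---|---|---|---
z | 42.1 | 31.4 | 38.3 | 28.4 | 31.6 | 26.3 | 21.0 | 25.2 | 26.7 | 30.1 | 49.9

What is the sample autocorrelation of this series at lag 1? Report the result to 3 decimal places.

0.167

Mean z̄ = (42.1 + 31.4 + 38.3 + 28.4 + 31.6 + 26.3 + 21.0 + 25.2 + 26.7 + 30.1 + 49.9)/11 = 31.9091
Numerator Σ_{t=1}^{10}(z_t−z̄)(z_{t+1}−z̄) = 118.1554
Denominator Σ(z_t−z̄)² = 706.9291
r_1 = 118.1554 / 706.9291 = 0.167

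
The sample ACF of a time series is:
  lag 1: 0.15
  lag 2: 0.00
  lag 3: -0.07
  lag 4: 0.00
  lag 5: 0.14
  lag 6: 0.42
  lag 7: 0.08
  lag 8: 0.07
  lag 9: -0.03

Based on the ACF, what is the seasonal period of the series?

The largest autocorrelation is r_6 = 0.42; the remaining lags stay at or below 0.15.
The dominant spike at lag 6 indicates a seasonal period of 6.

6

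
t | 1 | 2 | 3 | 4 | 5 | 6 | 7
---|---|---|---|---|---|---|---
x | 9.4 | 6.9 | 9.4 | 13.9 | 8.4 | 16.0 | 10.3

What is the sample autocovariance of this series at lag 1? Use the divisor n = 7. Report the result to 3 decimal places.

-2.266

Mean x̄ = (9.4 + 6.9 + 9.4 + 13.9 + 8.4 + 16.0 + 10.3)/7 = 10.6143
Σ_{t=1}^{6}(x_t−x̄)(x_{t+1}−x̄) = -15.8631
γ_1 = -15.8631 / 7 = -2.266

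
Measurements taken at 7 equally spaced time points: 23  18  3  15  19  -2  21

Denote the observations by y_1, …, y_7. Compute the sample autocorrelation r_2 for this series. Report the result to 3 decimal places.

Mean ȳ = (23 + 18 + 3 + 15 + 19 − 2 + 21)/7 = 13.8571
Σ(y_t−ȳ)(y_{t+2}−ȳ) = (-99.2653) + (4.7347) + (-55.8367) + (-18.1224) + (36.7347) = -131.7551
Denominator Σ(y_t−ȳ)² = 548.8571
r_2 = -131.7551 / 548.8571 = -0.240

-0.240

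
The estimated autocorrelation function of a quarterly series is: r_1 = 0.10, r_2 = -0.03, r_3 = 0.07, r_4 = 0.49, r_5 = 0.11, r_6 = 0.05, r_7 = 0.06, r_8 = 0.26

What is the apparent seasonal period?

The largest autocorrelation is r_4 = 0.49, with a weaker echo at lag 8 (0.26); the remaining lags stay at or below 0.11.
The dominant spike at lag 4 indicates a seasonal period of 4.

4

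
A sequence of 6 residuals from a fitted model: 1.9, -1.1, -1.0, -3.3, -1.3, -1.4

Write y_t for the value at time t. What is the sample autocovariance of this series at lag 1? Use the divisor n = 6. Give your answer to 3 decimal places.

0.071

Mean ȳ = (1.9 − 1.1 − 1.0 − 3.3 − 1.3 − 1.4)/6 = -1.0333
Deviations: 2.9333, -0.0667, 0.0333, -2.2667, -0.2667, -0.3667
Σ_{t=1}^{5}(y_t−ȳ)(y_{t+1}−ȳ) = 0.4289
γ_1 = 0.4289 / 6 = 0.071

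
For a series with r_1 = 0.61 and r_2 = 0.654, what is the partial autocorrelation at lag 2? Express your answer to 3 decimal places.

φ_{22} = (r_2 − r_1²) / (1 − r_1²)
r_1² = (0.61)² = 0.3721
Numerator = 0.654 − 0.3721 = 0.2819; denominator = 1 − 0.3721 = 0.6279
φ_{22} = 0.2819 / 0.6279 = 0.449

0.449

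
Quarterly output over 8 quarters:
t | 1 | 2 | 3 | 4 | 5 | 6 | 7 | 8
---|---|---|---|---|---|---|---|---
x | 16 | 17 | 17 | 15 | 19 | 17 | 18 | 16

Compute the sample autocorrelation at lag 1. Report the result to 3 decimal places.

Mean x̄ = (16 + 17 + 17 + 15 + 19 + 17 + 18 + 16)/8 = 16.8750
Σ(x_t−x̄)(x_{t+1}−x̄) = (-0.1094) + (0.0156) + (-0.2344) + (-3.9844) + (0.2656) + (0.1406) + (-0.9844) = -4.8906
Denominator Σ(x_t−x̄)² = 10.8750
r_1 = -4.8906 / 10.8750 = -0.450

-0.450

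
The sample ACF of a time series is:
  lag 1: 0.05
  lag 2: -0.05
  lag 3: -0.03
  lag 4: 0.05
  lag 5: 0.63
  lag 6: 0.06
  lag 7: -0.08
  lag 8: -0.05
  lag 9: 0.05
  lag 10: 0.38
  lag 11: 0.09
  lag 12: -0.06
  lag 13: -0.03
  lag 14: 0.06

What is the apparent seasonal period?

5

The largest autocorrelation is r_5 = 0.63, with a weaker echo at lag 10 (0.38); the remaining lags stay at or below 0.09.
The dominant spike at lag 5 indicates a seasonal period of 5.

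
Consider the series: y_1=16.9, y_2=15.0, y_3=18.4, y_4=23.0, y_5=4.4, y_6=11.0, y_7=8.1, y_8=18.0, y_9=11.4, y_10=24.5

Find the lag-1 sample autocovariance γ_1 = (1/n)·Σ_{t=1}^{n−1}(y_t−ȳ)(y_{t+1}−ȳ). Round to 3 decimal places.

-5.256

Mean ȳ = (16.9 + 15.0 + 18.4 + 23.0 + 4.4 + 11.0 + 8.1 + 18.0 + 11.4 + 24.5)/10 = 15.0700
Σ_{t=1}^{9}(y_t−ȳ)(y_{t+1}−ȳ) = -52.5559
γ_1 = -52.5559 / 10 = -5.256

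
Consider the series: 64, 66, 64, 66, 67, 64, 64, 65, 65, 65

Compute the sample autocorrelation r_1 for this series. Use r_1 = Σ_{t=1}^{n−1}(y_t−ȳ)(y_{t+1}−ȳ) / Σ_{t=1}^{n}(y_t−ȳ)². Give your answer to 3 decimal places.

-0.200

Mean ȳ = (64 + 66 + 64 + 66 + 67 + 64 + 64 + 65 + 65 + 65)/10 = 65.0000
Numerator Σ_{t=1}^{9}(y_t−ȳ)(y_{t+1}−ȳ) = -2.0000
Denominator Σ(y_t−ȳ)² = 10.0000
r_1 = -2.0000 / 10.0000 = -0.200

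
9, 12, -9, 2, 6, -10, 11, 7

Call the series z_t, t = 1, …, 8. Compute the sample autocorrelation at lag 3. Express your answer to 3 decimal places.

0.346

Mean z̄ = (9 + 12 − 9 + 2 + 6 − 10 + 11 + 7)/8 = 3.5000
Deviations from mean: 5.5000, 8.5000, -12.5000, -1.5000, 2.5000, -13.5000, 7.5000, 3.5000
Σ(z_t−z̄)(z_{t+3}−z̄) = (-8.2500) + (21.2500) + (168.7500) + (-11.2500) + (8.7500) = 179.2500
Denominator Σ(z_t−z̄)² = 518.0000
r_3 = 179.2500 / 518.0000 = 0.346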